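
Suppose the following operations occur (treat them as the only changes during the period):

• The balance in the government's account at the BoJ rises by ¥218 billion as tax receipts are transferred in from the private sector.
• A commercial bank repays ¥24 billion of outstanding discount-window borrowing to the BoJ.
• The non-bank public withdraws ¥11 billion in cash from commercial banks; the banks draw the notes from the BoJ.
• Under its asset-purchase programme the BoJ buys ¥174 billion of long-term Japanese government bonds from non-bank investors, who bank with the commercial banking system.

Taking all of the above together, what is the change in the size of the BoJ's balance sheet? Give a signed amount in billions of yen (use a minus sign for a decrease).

Government account inflow ¥218 billion: only the composition of liabilities changes → 0.
Discount-window repayment ¥24 billion: a BoJ asset is shed → −¥24B.
Currency withdrawal ¥11 billion: only the composition of liabilities changes → 0.
Asset purchase (from non-banks) ¥174 billion: a BoJ asset is acquired → +¥174B.
Net: 0 − 24 + 0 + 174 = +¥150 billion.

+¥150 billion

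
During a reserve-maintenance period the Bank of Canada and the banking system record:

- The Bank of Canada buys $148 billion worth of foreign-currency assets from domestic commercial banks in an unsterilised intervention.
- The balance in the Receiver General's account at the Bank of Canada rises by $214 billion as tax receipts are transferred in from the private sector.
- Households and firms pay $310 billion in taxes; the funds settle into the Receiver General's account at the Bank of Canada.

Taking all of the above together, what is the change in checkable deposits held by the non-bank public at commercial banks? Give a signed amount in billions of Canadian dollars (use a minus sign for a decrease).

FX purchase $148 billion: the counterparty is a bank, so public deposits are unchanged → 0.
Government account inflow $214 billion: non-bank counterparties' bank balances fall → −$214B.
Government account inflow $310 billion: non-bank counterparties' bank balances fall → −$310B.
Net: 0 − 214 − 310 = -$524 billion.

-$524 billion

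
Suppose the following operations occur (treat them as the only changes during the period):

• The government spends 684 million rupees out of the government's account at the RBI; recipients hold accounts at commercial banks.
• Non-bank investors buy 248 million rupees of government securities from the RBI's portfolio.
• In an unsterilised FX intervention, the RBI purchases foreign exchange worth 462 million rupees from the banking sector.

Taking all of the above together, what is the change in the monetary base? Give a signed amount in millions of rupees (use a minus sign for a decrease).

RBI balance sheet:
  Assets:      Securities −248M, Foreign assets +462M
  Liabilities: Bank reserves +898M, Government deposits −684M
Commercial banking system:
  Assets:      Reserves at CB +898M, Foreign assets −462M
  Liabilities: Checkable deposits +436M
Monetary base = currency + reserves: 0 + (+898M) = +898 million.

+898 million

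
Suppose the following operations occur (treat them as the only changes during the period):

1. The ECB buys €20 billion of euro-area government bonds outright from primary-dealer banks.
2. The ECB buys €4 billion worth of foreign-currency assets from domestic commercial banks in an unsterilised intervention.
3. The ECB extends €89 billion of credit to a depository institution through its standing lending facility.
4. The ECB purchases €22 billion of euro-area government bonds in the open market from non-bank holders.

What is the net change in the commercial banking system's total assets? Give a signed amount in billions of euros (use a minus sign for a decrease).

OMO purchase (from banks) €20 billion: just an asset swap on bank balance sheets → 0.
FX purchase €4 billion: just an asset swap on bank balance sheets → 0.
Discount-window loan €89 billion: bank balance sheets expand → +€89B.
Asset purchase (from non-banks) €22 billion: bank balance sheets expand → +€22B.
Net: 0 + 0 + 89 + 22 = +€111 billion.

+€111 billion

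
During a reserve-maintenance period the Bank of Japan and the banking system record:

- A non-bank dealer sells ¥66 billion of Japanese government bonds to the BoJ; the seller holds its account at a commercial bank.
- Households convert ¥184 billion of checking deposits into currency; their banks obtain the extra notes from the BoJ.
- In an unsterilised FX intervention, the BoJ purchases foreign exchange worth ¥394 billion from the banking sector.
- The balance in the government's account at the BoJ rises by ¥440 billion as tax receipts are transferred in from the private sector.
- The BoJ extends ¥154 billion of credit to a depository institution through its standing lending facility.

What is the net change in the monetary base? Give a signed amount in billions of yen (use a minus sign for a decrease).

+¥174 billion

Asset purchase (from non-banks) ¥66 billion: BoJ balance sheet expands → +¥66B.
Currency withdrawal ¥184 billion: just a shift between currency and reserves — both are base money → 0.
FX purchase ¥394 billion: BoJ balance sheet expands → +¥394B.
Government account inflow ¥440 billion: reserves shift to a non-base liability → −¥440B.
Discount-window loan ¥154 billion: BoJ balance sheet expands → +¥154B.
Net: 66 + 0 + 394 − 440 + 154 = +¥174 billion.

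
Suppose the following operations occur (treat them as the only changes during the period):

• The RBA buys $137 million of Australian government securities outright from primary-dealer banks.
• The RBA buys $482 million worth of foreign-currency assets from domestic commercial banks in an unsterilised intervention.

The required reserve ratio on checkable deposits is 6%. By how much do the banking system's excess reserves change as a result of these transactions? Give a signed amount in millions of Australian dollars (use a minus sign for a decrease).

OMO purchase (from banks) $137 million: reserves +$137M, deposits 0.
FX purchase $482 million: reserves +$482M, deposits 0.
Totals: Δreserves = +$619M, Δdeposits = 0.
Δrequired reserves = 6% × 0 = 0.
Δexcess reserves = Δreserves − Δrequired = +$619M − (0) = +$619 million.

+$619 million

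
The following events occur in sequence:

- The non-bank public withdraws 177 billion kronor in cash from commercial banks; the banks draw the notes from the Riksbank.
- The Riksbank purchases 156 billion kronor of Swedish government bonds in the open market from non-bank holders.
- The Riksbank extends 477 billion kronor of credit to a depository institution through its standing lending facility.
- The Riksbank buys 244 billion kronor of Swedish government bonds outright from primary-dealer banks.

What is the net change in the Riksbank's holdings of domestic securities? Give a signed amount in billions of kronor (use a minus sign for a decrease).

Currency withdrawal 177 billion kronor: the Riksbank's securities portfolio is untouched → 0.
Asset purchase (from non-banks) 156 billion kronor: securities added to the Riksbank's portfolio → +156B.
Discount-window loan 477 billion kronor: the Riksbank's securities portfolio is untouched → 0.
OMO purchase (from banks) 244 billion kronor: securities added to the Riksbank's portfolio → +244B.
Net: 0 + 156 + 0 + 244 = +400 billion.

+400 billion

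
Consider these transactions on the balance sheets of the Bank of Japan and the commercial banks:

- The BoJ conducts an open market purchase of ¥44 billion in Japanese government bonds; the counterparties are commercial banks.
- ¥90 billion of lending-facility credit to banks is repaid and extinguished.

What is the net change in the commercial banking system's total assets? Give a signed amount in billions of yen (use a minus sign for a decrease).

-¥90 billion

OMO purchase (from banks) ¥44 billion: just an asset swap on bank balance sheets → 0.
Discount-window repayment ¥90 billion: bank balance sheets shrink → −¥90B.
Net: 0 − 90 = -¥90 billion.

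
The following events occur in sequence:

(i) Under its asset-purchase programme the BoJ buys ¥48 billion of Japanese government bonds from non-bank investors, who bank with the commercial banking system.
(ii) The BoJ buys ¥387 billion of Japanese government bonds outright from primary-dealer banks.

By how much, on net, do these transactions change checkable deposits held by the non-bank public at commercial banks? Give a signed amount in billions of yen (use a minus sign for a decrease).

+¥48 billion

BoJ balance sheet:
  Assets:      Securities +¥435B
  Liabilities: Bank reserves +¥435B
Commercial banking system:
  Assets:      Reserves at CB +¥435B, Securities −¥387B
  Liabilities: Checkable deposits +¥48B
So the change in checkable deposits held by the non-bank public at commercial banks is +¥48 billion.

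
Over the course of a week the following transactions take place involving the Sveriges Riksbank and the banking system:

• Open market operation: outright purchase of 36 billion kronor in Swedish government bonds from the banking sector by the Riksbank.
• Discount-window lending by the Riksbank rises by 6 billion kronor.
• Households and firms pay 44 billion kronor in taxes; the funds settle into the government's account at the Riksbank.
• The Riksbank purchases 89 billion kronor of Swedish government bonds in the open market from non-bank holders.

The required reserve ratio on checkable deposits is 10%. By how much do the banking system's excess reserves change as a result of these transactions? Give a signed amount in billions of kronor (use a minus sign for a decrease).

OMO purchase (from banks) 36 billion kronor: reserves +36B, deposits 0.
Discount-window loan 6 billion kronor: reserves +6B, deposits 0.
Government account inflow 44 billion kronor: reserves −44B, deposits −44B.
Asset purchase (from non-banks) 89 billion kronor: reserves +89B, deposits +89B.
Totals: Δreserves = +87B, Δdeposits = +45B.
Δrequired reserves = 10% × +45B = +4.5B.
Δexcess reserves = Δreserves − Δrequired = +87B − (+4.5B) = +82.5 billion.

+82.5 billion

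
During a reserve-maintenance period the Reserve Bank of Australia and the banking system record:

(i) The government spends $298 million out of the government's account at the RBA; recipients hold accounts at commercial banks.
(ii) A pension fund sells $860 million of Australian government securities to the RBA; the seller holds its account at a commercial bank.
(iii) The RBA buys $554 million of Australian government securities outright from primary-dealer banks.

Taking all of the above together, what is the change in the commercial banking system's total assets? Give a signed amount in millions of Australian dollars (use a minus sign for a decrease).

RBA balance sheet:
  Assets:      Securities +$1414M
  Liabilities: Bank reserves +$1712M, Government deposits −$298M
Commercial banking system:
  Assets:      Reserves at CB +$1712M, Securities −$554M
  Liabilities: Checkable deposits +$1158M
Change in total bank assets = +$1158 million.

+$1158 million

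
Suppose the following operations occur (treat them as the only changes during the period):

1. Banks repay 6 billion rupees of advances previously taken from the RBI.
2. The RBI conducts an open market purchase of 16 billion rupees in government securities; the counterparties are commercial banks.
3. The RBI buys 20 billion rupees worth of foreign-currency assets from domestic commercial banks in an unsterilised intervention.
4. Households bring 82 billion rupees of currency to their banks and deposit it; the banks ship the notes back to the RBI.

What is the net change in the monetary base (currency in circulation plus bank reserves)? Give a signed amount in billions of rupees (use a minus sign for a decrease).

+30 billion

Discount-window repayment 6 billion rupees: RBI balance sheet contracts → −6B.
OMO purchase (from banks) 16 billion rupees: RBI balance sheet expands → +16B.
FX purchase 20 billion rupees: RBI balance sheet expands → +20B.
Currency deposit 82 billion rupees: just a shift between currency and reserves — both are base money → 0.
Net: −6 + 16 + 20 + 0 = +30 billion.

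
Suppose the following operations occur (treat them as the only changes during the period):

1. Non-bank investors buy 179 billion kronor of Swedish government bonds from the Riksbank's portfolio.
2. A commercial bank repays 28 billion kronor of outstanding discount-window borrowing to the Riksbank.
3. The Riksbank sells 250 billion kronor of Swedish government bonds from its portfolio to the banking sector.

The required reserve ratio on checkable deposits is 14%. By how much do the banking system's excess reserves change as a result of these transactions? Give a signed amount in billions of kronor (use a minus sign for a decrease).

-431.94 billion

Asset sale (to non-banks) 179 billion kronor: reserves −179B, deposits −179B.
Discount-window repayment 28 billion kronor: reserves −28B, deposits 0.
OMO sale (to banks) 250 billion kronor: reserves −250B, deposits 0.
Totals: Δreserves = −457B, Δdeposits = −179B.
Δrequired reserves = 14% × −179B = −25.06B.
Δexcess reserves = Δreserves − Δrequired = −457B − (−25.06B) = -431.94 billion.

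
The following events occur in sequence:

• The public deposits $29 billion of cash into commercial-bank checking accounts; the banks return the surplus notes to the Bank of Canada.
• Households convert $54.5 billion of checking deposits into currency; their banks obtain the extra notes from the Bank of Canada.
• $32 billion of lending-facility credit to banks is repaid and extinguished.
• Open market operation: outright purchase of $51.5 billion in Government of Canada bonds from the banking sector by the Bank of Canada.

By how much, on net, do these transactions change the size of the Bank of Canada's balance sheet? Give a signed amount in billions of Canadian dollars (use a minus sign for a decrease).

+$19.5 billion

Currency deposit $29 billion: only the composition of liabilities changes → 0.
Currency withdrawal $54.5 billion: only the composition of liabilities changes → 0.
Discount-window repayment $32 billion: a Bank of Canada asset is shed → −$32B.
OMO purchase (from banks) $51.5 billion: a Bank of Canada asset is acquired → +$51.5B.
Net: 0 + 0 − 32 + 51.5 = +$19.5 billion.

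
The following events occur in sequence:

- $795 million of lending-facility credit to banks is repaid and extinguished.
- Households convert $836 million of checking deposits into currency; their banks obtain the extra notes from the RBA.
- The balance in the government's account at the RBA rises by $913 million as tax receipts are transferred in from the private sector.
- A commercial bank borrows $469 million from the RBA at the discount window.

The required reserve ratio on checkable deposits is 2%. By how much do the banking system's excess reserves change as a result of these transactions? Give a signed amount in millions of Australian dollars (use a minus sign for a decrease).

Discount-window repayment $795 million: reserves −$795M, deposits 0.
Currency withdrawal $836 million: reserves −$836M, deposits −$836M.
Government account inflow $913 million: reserves −$913M, deposits −$913M.
Discount-window loan $469 million: reserves +$469M, deposits 0.
Totals: Δreserves = −$2075M, Δdeposits = −$1749M.
Δrequired reserves = 2% × −$1749M = −$34.98M.
Δexcess reserves = Δreserves − Δrequired = −$2075M − (−$34.98M) = -$2040.02 million.

-$2040.02 million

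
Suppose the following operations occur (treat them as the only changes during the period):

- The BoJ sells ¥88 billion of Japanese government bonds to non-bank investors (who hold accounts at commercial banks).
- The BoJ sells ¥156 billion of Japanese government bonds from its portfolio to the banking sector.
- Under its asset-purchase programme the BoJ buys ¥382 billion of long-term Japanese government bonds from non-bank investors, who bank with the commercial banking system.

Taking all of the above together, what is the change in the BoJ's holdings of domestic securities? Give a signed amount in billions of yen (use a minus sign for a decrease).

Asset sale (to non-banks) ¥88 billion: securities removed from the BoJ's portfolio → −¥88B.
OMO sale (to banks) ¥156 billion: securities removed from the BoJ's portfolio → −¥156B.
Asset purchase (from non-banks) ¥382 billion: securities added to the BoJ's portfolio → +¥382B.
Net: −88 − 156 + 382 = +¥138 billion.

+¥138 billion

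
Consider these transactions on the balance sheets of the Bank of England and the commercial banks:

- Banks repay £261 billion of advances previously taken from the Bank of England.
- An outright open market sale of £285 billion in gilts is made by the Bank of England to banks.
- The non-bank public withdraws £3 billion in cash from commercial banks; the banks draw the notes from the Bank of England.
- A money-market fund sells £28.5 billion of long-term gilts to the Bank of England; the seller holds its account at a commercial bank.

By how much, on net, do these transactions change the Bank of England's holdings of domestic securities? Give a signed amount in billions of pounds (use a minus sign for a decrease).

Bank of England balance sheet:
  Assets:      Securities −£256.5B, Loans to banks −£261B
  Liabilities: Bank reserves −£520.5B, Currency in circulation +£3B
So the change in the Bank of England's holdings of domestic securities is -£256.5 billion.

-£256.5 billion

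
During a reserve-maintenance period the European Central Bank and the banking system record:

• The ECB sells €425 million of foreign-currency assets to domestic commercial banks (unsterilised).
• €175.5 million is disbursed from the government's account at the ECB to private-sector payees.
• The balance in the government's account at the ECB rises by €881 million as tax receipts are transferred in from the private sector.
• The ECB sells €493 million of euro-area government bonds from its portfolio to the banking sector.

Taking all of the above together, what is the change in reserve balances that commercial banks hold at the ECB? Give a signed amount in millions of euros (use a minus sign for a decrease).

-€1623.5 million

FX sale €425 million: the buying banks pay out of their reserve balances → −€425M.
Government spending €175.5 million: government payments flow into bank reserve accounts → +€175.5M.
Government account inflow €881 million: funds move from bank reserves into the government account → −€881M.
OMO sale (to banks) €493 million: the buying banks pay out of their reserve balances → −€493M.
Net: −425 + 175.5 − 881 − 493 = -€1623.5 million.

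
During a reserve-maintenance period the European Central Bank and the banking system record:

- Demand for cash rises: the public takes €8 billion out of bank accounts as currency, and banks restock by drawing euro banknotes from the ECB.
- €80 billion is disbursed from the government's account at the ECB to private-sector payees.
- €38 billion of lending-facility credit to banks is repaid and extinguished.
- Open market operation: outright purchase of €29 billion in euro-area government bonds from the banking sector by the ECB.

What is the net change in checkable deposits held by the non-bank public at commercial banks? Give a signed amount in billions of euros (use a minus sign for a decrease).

+€72 billion

ECB balance sheet:
  Assets:      Securities +€29B, Loans to banks −€38B
  Liabilities: Bank reserves +€63B, Currency in circulation +€8B, Government deposits −€80B
Commercial banking system:
  Assets:      Reserves at CB +€63B, Securities −€29B
  Liabilities: Checkable deposits +€72B, Borrowings from CB −€38B
So the change in checkable deposits held by the non-bank public at commercial banks is +€72 billion.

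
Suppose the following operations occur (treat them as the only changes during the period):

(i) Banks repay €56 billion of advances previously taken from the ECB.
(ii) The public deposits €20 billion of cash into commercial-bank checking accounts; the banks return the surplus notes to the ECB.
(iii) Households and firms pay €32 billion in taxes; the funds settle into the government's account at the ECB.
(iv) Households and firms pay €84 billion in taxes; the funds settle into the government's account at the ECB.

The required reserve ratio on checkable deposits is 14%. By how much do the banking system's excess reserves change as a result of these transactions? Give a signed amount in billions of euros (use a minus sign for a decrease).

-€138.56 billion

Discount-window repayment €56 billion: reserves −€56B, deposits 0.
Currency deposit €20 billion: reserves +€20B, deposits +€20B.
Government account inflow €32 billion: reserves −€32B, deposits −€32B.
Government account inflow €84 billion: reserves −€84B, deposits −€84B.
Totals: Δreserves = −€152B, Δdeposits = −€96B.
Δrequired reserves = 14% × −€96B = −€13.44B.
Δexcess reserves = Δreserves − Δrequired = −€152B − (−€13.44B) = -€138.56 billion.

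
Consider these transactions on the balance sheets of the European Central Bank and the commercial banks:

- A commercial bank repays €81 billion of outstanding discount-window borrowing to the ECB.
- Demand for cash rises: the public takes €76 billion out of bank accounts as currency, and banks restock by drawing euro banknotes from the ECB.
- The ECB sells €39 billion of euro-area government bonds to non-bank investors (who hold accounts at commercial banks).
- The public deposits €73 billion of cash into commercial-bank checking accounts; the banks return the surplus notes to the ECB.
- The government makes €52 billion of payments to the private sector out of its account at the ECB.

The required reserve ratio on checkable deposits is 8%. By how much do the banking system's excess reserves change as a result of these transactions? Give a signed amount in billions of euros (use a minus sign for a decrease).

Discount-window repayment €81 billion: reserves −€81B, deposits 0.
Currency withdrawal €76 billion: reserves −€76B, deposits −€76B.
Asset sale (to non-banks) €39 billion: reserves −€39B, deposits −€39B.
Currency deposit €73 billion: reserves +€73B, deposits +€73B.
Government spending €52 billion: reserves +€52B, deposits +€52B.
Totals: Δreserves = −€71B, Δdeposits = +€10B.
Δrequired reserves = 8% × +€10B = +€0.8B.
Δexcess reserves = Δreserves − Δrequired = −€71B − (+€0.8B) = -€71.8 billion.

-€71.8 billion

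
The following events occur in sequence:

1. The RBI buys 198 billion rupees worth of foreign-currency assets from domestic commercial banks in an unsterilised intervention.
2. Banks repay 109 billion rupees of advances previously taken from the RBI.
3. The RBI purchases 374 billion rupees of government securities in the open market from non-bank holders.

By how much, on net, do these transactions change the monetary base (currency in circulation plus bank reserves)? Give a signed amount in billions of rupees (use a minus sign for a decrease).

+463 billion

FX purchase 198 billion rupees: RBI balance sheet expands → +198B.
Discount-window repayment 109 billion rupees: RBI balance sheet contracts → −109B.
Asset purchase (from non-banks) 374 billion rupees: RBI balance sheet expands → +374B.
Net: 198 − 109 + 374 = +463 billion.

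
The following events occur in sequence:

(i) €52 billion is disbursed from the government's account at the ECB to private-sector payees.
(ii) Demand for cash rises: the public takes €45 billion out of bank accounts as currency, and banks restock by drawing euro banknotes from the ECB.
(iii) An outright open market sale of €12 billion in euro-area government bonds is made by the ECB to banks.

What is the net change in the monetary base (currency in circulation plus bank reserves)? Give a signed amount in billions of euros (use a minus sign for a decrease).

+€40 billion

Government spending €52 billion: a non-base liability converts back to reserves → +€52B.
Currency withdrawal €45 billion: just a shift between currency and reserves — both are base money → 0.
OMO sale (to banks) €12 billion: ECB balance sheet contracts → −€12B.
Net: 52 + 0 − 12 = +€40 billion.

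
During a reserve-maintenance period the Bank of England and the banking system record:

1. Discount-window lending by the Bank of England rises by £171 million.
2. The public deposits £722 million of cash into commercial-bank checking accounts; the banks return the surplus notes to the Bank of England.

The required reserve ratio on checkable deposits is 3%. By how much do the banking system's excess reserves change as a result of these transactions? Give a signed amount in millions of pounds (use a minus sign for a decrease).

+£871.34 million

Discount-window loan £171 million: reserves +£171M, deposits 0.
Currency deposit £722 million: reserves +£722M, deposits +£722M.
Totals: Δreserves = +£893M, Δdeposits = +£722M.
Δrequired reserves = 3% × +£722M = +£21.66M.
Δexcess reserves = Δreserves − Δrequired = +£893M − (+£21.66M) = +£871.34 million.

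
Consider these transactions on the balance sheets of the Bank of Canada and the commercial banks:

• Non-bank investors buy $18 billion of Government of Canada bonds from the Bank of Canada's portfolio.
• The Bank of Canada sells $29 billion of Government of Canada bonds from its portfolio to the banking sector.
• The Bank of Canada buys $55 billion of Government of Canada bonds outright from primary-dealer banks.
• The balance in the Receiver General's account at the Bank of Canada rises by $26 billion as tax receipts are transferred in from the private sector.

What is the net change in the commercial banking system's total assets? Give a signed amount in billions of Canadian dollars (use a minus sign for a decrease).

-$44 billion

Asset sale (to non-banks) $18 billion: bank balance sheets shrink → −$18B.
OMO sale (to banks) $29 billion: just an asset swap on bank balance sheets → 0.
OMO purchase (from banks) $55 billion: just an asset swap on bank balance sheets → 0.
Government account inflow $26 billion: bank balance sheets shrink → −$26B.
Net: −18 + 0 + 0 − 26 = -$44 billion.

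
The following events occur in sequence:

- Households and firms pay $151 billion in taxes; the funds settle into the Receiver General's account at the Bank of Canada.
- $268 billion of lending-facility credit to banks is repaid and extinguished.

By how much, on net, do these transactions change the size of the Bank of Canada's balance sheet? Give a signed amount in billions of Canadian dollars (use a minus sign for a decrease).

Government account inflow $151 billion: only the composition of liabilities changes → 0.
Discount-window repayment $268 billion: a Bank of Canada asset is shed → −$268B.
Net: 0 − 268 = -$268 billion.

-$268 billion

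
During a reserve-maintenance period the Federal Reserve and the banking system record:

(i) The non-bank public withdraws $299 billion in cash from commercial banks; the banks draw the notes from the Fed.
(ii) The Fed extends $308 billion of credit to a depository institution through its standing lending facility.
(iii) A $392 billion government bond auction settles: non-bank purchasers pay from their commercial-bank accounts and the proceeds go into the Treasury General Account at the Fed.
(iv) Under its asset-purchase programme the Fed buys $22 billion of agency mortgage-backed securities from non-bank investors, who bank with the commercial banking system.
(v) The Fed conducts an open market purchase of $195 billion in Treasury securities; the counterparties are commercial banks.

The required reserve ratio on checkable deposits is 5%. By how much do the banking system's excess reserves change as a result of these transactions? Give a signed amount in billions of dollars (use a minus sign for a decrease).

Currency withdrawal $299 billion: reserves −$299B, deposits −$299B.
Discount-window loan $308 billion: reserves +$308B, deposits 0.
Government account inflow $392 billion: reserves −$392B, deposits −$392B.
Asset purchase (from non-banks) $22 billion: reserves +$22B, deposits +$22B.
OMO purchase (from banks) $195 billion: reserves +$195B, deposits 0.
Totals: Δreserves = −$166B, Δdeposits = −$669B.
Δrequired reserves = 5% × −$669B = −$33.45B.
Δexcess reserves = Δreserves − Δrequired = −$166B − (−$33.45B) = -$132.55 billion.

-$132.55 billion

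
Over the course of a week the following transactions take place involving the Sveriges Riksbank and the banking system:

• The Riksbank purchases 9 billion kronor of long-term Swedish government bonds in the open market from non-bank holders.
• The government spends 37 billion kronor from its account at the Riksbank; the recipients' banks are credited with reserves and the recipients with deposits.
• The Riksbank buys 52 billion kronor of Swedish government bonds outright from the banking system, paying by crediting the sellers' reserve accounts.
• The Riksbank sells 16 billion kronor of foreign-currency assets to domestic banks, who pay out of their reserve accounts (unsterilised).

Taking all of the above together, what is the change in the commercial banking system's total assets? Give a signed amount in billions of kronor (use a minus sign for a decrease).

Asset purchase (from non-banks) 9 billion kronor: bank balance sheets expand → +9B.
Government spending 37 billion kronor: bank balance sheets expand → +37B.
OMO purchase (from banks) 52 billion kronor: just an asset swap on bank balance sheets → 0.
FX sale 16 billion kronor: just an asset swap on bank balance sheets → 0.
Net: 9 + 37 + 0 + 0 = +46 billion.

+46 billion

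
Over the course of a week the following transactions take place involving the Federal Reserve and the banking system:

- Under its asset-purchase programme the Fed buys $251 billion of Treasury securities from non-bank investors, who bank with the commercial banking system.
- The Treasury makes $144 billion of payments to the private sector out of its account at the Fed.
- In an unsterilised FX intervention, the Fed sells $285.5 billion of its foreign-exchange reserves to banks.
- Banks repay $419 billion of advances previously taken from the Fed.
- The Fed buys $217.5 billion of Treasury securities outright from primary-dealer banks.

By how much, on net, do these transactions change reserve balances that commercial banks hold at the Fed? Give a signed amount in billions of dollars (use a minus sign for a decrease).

Asset purchase (from non-banks) $251 billion: the Fed pays by crediting reserve accounts → +$251B.
Government spending $144 billion: government payments flow into bank reserve accounts → +$144B.
FX sale $285.5 billion: the buying banks pay out of their reserve balances → −$285.5B.
Discount-window repayment $419 billion: repayment is debited from reserves → −$419B.
OMO purchase (from banks) $217.5 billion: the Fed pays by crediting reserve accounts → +$217.5B.
Net: 251 + 144 − 285.5 − 419 + 217.5 = -$92 billion.

-$92 billion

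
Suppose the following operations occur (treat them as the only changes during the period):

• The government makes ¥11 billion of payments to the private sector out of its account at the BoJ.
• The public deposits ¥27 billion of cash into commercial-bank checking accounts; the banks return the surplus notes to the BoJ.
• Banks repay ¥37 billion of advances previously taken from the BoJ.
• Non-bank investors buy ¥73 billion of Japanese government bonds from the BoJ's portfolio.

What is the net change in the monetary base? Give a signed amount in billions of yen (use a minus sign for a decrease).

Government spending ¥11 billion: a non-base liability converts back to reserves → +¥11B.
Currency deposit ¥27 billion: just a shift between currency and reserves — both are base money → 0.
Discount-window repayment ¥37 billion: BoJ balance sheet contracts → −¥37B.
Asset sale (to non-banks) ¥73 billion: BoJ balance sheet contracts → −¥73B.
Net: 11 + 0 − 37 − 73 = -¥99 billion.

-¥99 billion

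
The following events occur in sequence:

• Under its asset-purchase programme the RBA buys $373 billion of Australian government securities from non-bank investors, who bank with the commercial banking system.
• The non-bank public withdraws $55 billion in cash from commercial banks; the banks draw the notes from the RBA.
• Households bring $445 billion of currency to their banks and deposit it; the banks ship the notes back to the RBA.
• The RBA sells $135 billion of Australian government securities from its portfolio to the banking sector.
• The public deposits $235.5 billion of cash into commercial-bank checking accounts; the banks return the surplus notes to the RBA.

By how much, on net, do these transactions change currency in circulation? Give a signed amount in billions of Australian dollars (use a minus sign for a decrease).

-$625.5 billion

RBA balance sheet:
  Assets:      Securities +$238B
  Liabilities: Bank reserves +$863.5B, Currency in circulation −$625.5B
So the change in currency in circulation is -$625.5 billion.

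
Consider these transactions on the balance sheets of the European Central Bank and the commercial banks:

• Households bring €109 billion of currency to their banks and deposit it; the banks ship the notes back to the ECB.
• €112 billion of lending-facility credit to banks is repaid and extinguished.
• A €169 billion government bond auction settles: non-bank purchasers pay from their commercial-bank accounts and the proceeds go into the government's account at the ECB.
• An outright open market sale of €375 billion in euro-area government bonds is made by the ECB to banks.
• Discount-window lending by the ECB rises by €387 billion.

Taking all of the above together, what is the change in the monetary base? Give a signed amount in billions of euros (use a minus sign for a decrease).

-€269 billion

ECB balance sheet:
  Assets:      Securities −€375B, Loans to banks +€275B
  Liabilities: Bank reserves −€160B, Currency in circulation −€109B, Government deposits +€169B
Commercial banking system:
  Assets:      Reserves at CB −€160B, Securities +€375B
  Liabilities: Checkable deposits −€60B, Borrowings from CB +€275B
Monetary base = currency + reserves: −€109B + (−€160B) = -€269 billion.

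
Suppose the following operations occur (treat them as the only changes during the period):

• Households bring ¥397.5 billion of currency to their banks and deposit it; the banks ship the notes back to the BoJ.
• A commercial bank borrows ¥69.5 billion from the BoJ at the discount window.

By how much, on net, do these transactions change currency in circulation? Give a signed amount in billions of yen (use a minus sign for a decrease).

Currency deposit ¥397.5 billion: notes return to the central bank → −¥397.5B.
Discount-window loan ¥69.5 billion: no currency enters or leaves circulation → 0.
Net: −397.5 + 0 = -¥397.5 billion.

-¥397.5 billion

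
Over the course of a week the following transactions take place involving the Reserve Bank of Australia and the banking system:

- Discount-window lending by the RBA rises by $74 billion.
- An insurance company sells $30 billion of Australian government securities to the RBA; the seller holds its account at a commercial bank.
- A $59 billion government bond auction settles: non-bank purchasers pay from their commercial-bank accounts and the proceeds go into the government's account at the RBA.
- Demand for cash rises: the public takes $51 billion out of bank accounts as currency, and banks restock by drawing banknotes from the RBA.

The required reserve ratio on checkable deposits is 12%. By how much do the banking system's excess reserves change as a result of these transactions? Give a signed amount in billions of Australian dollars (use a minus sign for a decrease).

+$3.6 billion

Discount-window loan $74 billion: reserves +$74B, deposits 0.
Asset purchase (from non-banks) $30 billion: reserves +$30B, deposits +$30B.
Government account inflow $59 billion: reserves −$59B, deposits −$59B.
Currency withdrawal $51 billion: reserves −$51B, deposits −$51B.
Totals: Δreserves = −$6B, Δdeposits = −$80B.
Δrequired reserves = 12% × −$80B = −$9.6B.
Δexcess reserves = Δreserves − Δrequired = −$6B − (−$9.6B) = +$3.6 billion.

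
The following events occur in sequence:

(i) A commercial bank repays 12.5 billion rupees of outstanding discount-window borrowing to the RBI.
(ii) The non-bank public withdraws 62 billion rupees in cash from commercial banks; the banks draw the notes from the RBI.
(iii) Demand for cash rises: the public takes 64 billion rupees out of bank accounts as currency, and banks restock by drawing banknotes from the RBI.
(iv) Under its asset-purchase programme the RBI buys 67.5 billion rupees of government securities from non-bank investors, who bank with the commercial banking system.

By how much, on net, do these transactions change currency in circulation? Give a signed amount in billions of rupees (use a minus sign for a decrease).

+126 billion

RBI balance sheet:
  Assets:      Securities +67.5B, Loans to banks −12.5B
  Liabilities: Bank reserves −71B, Currency in circulation +126B
So the change in currency in circulation is +126 billion.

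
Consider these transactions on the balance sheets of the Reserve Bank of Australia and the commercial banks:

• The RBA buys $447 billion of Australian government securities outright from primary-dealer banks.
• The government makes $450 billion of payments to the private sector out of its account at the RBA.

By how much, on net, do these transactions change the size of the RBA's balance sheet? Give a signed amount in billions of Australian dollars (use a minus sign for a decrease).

OMO purchase (from banks) $447 billion: an RBA asset is acquired → +$447B.
Government spending $450 billion: only the composition of liabilities changes → 0.
Net: 447 + 0 = +$447 billion.

+$447 billion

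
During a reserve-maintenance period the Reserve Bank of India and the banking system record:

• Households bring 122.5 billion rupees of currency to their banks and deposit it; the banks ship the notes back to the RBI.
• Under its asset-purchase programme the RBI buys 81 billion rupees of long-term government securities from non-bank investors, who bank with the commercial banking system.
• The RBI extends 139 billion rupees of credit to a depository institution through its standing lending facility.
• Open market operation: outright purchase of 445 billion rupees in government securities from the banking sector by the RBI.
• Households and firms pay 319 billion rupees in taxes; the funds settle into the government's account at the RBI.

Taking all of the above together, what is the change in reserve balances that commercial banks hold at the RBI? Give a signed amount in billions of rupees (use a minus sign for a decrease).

+468.5 billion

Currency deposit 122.5 billion rupees: returned notes are swapped for reserve credit → +122.5B.
Asset purchase (from non-banks) 81 billion rupees: the RBI pays by crediting reserve accounts → +81B.
Discount-window loan 139 billion rupees: the loan is credited to the bank's reserve account → +139B.
OMO purchase (from banks) 445 billion rupees: the RBI pays by crediting reserve accounts → +445B.
Government account inflow 319 billion rupees: funds move from bank reserves into the government account → −319B.
Net: 122.5 + 81 + 139 + 445 − 319 = +468.5 billion.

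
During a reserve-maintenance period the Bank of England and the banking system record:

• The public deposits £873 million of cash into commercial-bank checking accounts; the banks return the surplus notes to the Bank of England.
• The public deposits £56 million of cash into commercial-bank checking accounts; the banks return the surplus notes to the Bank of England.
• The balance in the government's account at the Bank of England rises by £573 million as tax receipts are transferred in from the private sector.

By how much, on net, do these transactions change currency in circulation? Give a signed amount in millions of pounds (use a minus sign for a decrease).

-£929 million

Currency deposit £873 million: notes return to the central bank → −£873M.
Currency deposit £56 million: notes return to the central bank → −£56M.
Government account inflow £573 million: no currency enters or leaves circulation → 0.
Net: −873 − 56 + 0 = -£929 million.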